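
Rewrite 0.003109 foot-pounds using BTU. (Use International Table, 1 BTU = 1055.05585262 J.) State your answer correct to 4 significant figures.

3.995 × 10^-6 BTU

1 foot-pound = 0.00128507 BTU.
So 0.003109 × 0.00128507 ≈ 3.995 × 10^-6 BTU.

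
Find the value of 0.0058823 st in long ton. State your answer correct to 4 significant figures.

3.676 × 10^-5 long ton

1 stone = 0.00625000 long ton.
0.0058823 × 0.00625000 ≈ 3.676 × 10^-5 long ton.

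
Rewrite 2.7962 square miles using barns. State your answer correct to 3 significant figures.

1 square mile = 2.58999e+34 barns.
2.7962 × 2.58999e+34 ≈ 7.24e+34 barn.

7.24e+34 barn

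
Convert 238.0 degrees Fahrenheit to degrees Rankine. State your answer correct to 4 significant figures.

697.7 °R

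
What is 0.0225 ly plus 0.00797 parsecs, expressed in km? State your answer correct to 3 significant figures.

4.59 × 10^11 km

0.0225 ly = 2.12866 × 10^11 km and 0.00797 pc = 2.45929 × 10^11 km.
2.12866 × 10^11 + 2.45929 × 10^11 ≈ 4.59 × 10^11 km.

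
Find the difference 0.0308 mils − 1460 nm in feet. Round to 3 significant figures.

0.0308 mil = 2.56667e-6 ft and 1460 nm = 4.79003e-6 ft.
2.56667e-6 − 4.79003e-6 ≈ -2.22e-6 ft.

-2.22e-6 ft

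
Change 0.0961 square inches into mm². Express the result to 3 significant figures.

62.0 mm²

1 in² = 645.160 mm².
0.0961 × 645.160 ≈ 62.0 mm².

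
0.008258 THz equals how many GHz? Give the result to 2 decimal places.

1 THz = 1000.00 GHz.
0.008258 × 1000.00 ≈ 8.26 GHz.

8.26 GHz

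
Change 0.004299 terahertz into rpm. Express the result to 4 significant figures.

1 THz = 6.00000 × 10^13 rpm.
0.004299 × 6.00000 × 10^13 ≈ 2.579 × 10^11 rpm.

2.579 × 10^11 revolutions per minute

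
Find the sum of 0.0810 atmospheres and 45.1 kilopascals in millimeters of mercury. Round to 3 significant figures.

400 millimeters of mercury

0.0810 atm = 61.5600 mmHg and 45.1 kPa = 338.278 mmHg.
61.5600 + 338.278 ≈ 400 mmHg.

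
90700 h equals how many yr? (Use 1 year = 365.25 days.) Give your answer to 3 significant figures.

1 h = 0.000114077 yr.
Thus 90700 × 0.000114077 ≈ 10.3 yr.

10.3 yr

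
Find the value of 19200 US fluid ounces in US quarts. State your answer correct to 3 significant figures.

600 US qt

1 US fluid ounce = 0.0312500 US qt.
19200 × 0.0312500 ≈ 600 US qt.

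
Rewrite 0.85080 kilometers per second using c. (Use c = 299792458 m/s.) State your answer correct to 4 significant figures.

1 km/s = 3.33564e-6 times the speed of light.
So 0.85080 × 3.33564e-6 ≈ 2.838e-6 c.

2.838e-6 times the speed of light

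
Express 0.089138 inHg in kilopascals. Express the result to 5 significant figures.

0.30186 kPa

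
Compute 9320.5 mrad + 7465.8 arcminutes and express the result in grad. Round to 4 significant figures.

731.6 grad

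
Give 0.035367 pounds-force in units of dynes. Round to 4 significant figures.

15730 dyn

1 pound-force = 444822 dyn.
Thus 0.035367 × 444822 ≈ 15730 dyn.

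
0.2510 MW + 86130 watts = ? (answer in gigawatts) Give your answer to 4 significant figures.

0.2510 MW = 0.000251000 GW and 86130 W = 8.61300e-5 GW.
0.000251000 + 8.61300e-5 ≈ 0.0003371 GW.

0.0003371 GW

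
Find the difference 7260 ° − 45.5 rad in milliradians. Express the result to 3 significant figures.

81200 milliradians

7260 ° = 126711 mrad and 45.5 rad = 45500.0 mrad.
126711 − 45500.0 ≈ 81200 mrad.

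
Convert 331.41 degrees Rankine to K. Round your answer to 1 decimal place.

184.1 kelvins

°R = K × 9/5.
Applying the formula gives 184.1 K.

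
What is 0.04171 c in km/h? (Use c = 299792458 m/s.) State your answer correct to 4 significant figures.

1 c = 1.07925e+9 km/h.
So 0.04171 × 1.07925e+9 ≈ 4.502e+7 km/h.

4.502e+7 km/h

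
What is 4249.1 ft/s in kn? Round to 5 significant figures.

2517.5 knots

1 ft/s = 0.592484 knots.
Then 4249.1 × 0.592484 ≈ 2517.5 kn.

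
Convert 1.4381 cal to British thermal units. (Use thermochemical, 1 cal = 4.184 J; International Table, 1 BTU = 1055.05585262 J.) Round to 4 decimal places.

0.0057 British thermal units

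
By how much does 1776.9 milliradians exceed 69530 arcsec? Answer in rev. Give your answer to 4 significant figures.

1776.9 mrad = 0.282802 rev and 69530 arcsec = 0.0536497 rev.
0.282802 − 0.0536497 ≈ 0.2292 rev.

0.2292 rev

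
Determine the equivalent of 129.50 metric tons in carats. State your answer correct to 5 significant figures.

6.4750e+8 carats

1 metric ton = 5.00000e+6 carats.
Thus 129.50 × 5.00000e+6 ≈ 6.4750e+8 ct.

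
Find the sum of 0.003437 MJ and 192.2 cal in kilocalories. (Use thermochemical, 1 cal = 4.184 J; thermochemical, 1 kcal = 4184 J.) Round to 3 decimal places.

0.003437 MJ = 0.821463 kcal and 192.2 cal = 0.192200 kcal.
0.821463 + 0.192200 ≈ 1.014 kcal.

1.014 kilocalories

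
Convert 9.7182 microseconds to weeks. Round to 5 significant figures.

1.6068e-11 wk

1 μs = 1.65344e-12 wk.
So 9.7182 × 1.65344e-12 ≈ 1.6068e-11 wk.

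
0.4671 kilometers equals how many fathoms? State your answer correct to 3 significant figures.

1 km = 546.807 fathoms.
Then 0.4671 × 546.807 ≈ 255 fathom.

255 fathom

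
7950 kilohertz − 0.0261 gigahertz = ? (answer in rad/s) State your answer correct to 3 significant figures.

7950 kHz = 4.99513 × 10^7 rad/s and 0.0261 GHz = 1.63991 × 10^8 rad/s.
4.99513 × 10^7 − 1.63991 × 10^8 ≈ -1.14 × 10^8 rad/s.

-1.14 × 10^8 rad/s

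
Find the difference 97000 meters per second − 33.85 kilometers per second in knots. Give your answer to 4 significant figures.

97000 m/s = 188553 kn and 33.85 km/s = 65799.1 kn.
188553 − 65799.1 ≈ 122800 kn.

122800 kn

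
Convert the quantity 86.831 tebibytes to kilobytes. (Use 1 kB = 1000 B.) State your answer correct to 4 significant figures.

9.547 × 10^10 kB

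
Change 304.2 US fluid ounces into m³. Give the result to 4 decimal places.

0.0090 m³

1 US fl oz = 2.95735e-5 m³.
304.2 × 2.95735e-5 ≈ 0.0090 m³.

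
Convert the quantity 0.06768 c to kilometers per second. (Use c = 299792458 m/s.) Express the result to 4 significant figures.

20290 kilometers per second

1 speed of light = 299792 km/s.
Thus 0.06768 × 299792 ≈ 20290 km/s.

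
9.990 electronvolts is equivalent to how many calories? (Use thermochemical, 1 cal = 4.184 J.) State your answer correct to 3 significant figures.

1 eV = 3.82929 × 10^-20 cal.
Then 9.990 × 3.82929 × 10^-20 ≈ 3.83 × 10^-19 cal.

3.83 × 10^-19 cal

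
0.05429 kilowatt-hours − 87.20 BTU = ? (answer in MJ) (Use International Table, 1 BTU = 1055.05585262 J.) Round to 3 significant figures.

0.05429 kWh = 0.195444 MJ and 87.20 BTU = 0.0920009 MJ.
0.195444 − 0.0920009 ≈ 0.103 MJ.

0.103 MJ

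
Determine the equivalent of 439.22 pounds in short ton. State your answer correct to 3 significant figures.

0.220 short tons

1 pound = 0.000500000 short ton.
Then 439.22 × 0.000500000 ≈ 0.220 short ton.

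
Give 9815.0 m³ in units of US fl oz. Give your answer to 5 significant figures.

3.3188 × 10^8 US fl oz

1 m³ = 33814.0 US fluid ounces.
9815.0 × 33814.0 ≈ 3.3188 × 10^8 US fl oz.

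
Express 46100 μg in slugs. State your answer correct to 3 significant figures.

3.16e-6 slugs

1 microgram = 6.85218e-11 slugs.
46100 × 6.85218e-11 ≈ 3.16e-6 slug.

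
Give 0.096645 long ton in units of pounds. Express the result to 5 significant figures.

1 long ton = 2240.00 pounds.
Thus 0.096645 × 2240.00 ≈ 216.48 lb.

216.48 lb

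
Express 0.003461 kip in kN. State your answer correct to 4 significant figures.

1 kip = 4.44822 kN.
Thus 0.003461 × 4.44822 ≈ 0.01540 kN.

0.01540 kilonewtons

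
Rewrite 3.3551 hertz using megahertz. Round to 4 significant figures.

1 hertz = 1.00000e-6 megahertz.
Then 3.3551 × 1.00000e-6 ≈ 3.355e-6 MHz.

3.355e-6 MHz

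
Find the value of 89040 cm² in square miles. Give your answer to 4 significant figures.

3.438e-6 square miles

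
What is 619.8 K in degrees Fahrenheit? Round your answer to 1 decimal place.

656.0 degrees Fahrenheit

K = (°F + 459.67) × 5/9.
Applying the formula gives 656.0 °F.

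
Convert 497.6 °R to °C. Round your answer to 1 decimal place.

3.3 °C

°R = (°C + 273.15) × 9/5.
Applying the formula gives 3.3 °C.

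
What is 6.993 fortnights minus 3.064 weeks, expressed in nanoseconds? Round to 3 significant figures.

6.993 fortnight = 8.45873e+15 ns and 3.064 wk = 1.85311e+15 ns.
8.45873e+15 − 1.85311e+15 ≈ 6.61e+15 ns.

6.61e+15 ns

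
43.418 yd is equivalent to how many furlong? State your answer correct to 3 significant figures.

1 yard = 0.00454545 furlongs.
So 43.418 × 0.00454545 ≈ 0.197 furlong.

0.197 furlongs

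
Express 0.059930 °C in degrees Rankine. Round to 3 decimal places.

°R = (°C + 273.15) × 9/5.
Applying the formula gives 491.778 °R.

491.778 °R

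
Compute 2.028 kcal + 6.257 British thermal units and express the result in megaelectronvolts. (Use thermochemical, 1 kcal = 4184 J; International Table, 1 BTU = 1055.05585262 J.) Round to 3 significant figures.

2.028 kcal = 5.29602e+16 MeV and 6.257 BTU = 4.12032e+16 MeV.
5.29602e+16 + 4.12032e+16 ≈ 9.42e+16 MeV.

9.42e+16 MeV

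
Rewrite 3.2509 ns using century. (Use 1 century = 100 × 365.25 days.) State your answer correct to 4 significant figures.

1.030e-18 century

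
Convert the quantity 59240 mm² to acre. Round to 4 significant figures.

1.464 × 10^-5 acres

1 square millimeter = 2.47105 × 10^-10 acre.
Thus 59240 × 2.47105 × 10^-10 ≈ 1.464 × 10^-5 acre.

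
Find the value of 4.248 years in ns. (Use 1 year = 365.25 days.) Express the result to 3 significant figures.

1.34e+17 ns

1 year = 3.15576e+16 ns.
So 4.248 × 3.15576e+16 ≈ 1.34e+17 ns.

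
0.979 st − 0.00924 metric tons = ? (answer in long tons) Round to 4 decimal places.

-0.0030 long ton

0.979 st = 0.00611875 long ton and 0.00924 t = 0.00909407 long ton.
0.00611875 − 0.00909407 ≈ -0.0030 long ton.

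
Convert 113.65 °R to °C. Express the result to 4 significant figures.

-210.0 °C

°R = (°C + 273.15) × 9/5.
Applying the formula gives -210.0 °C.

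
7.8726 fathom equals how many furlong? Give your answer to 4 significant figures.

0.07157 furlongs

1 fathom = 0.00909091 furlong.
7.8726 × 0.00909091 ≈ 0.07157 furlong.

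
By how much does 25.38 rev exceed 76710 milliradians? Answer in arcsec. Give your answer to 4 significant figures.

1.707 × 10^7 arcsec

25.38 rev = 3.28925 × 10^7 arcsec and 76710 mrad = 1.58226 × 10^7 arcsec.
3.28925 × 10^7 − 1.58226 × 10^7 ≈ 1.707 × 10^7 arcsec.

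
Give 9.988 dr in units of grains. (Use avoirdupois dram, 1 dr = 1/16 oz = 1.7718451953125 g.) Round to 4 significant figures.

273.1 grains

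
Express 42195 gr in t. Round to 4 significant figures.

0.002734 t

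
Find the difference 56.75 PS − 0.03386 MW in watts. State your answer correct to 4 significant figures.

7880 watts

56.75 PS = 41739.6 W and 0.03386 MW = 33860.0 W.
41739.6 − 33860.0 ≈ 7880 W.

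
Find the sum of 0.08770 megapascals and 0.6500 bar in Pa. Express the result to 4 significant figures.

0.08770 MPa = 87700.0 Pa and 0.6500 bar = 65000.0 Pa.
87700.0 + 65000.0 ≈ 152700 Pa.

152700 Pa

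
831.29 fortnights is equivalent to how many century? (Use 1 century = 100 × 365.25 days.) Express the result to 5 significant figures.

0.31863 century

1 fortnight = 0.000383299 century.
Then 831.29 × 0.000383299 ≈ 0.31863 century.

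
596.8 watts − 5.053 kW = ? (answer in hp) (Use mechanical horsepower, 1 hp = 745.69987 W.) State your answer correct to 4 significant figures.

596.8 W = 0.800322 hp and 5.053 kW = 6.77618 hp.
0.800322 − 6.77618 ≈ -5.976 hp.

-5.976 horsepower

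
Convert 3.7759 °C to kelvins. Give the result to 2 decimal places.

K = °C + 273.15.
Applying the formula gives 276.93 K.

276.93 K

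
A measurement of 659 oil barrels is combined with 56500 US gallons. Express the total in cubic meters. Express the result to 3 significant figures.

659 bbl = 104.773 m³ and 56500 US gal = 213.876 m³.
104.773 + 213.876 ≈ 319 m³.

319 m³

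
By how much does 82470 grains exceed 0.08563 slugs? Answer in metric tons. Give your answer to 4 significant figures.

82470 gr = 0.00534397 t and 0.08563 slug = 0.00124968 t.
0.00534397 − 0.00124968 ≈ 0.004094 t.

0.004094 t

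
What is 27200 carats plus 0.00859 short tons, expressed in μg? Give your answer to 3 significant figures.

27200 ct = 5.44000e+9 μg and 0.00859 short ton = 7.79272e+9 μg.
5.44000e+9 + 7.79272e+9 ≈ 1.32e+10 μg.

1.32e+10 micrograms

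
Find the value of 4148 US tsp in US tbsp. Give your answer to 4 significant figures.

1383 US tbsp

1 US teaspoon = 0.333333 US tablespoons.
4148 × 0.333333 ≈ 1383 US tbsp.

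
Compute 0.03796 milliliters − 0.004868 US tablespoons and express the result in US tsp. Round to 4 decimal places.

0.03796 mL = 0.00770148 US tsp and 0.004868 US tbsp = 0.0146040 US tsp.
0.00770148 − 0.0146040 ≈ -0.0069 US tsp.

-0.0069 US tsp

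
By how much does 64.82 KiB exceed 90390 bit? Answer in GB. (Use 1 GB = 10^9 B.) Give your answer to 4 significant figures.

64.82 KiB = 6.637568 × 10^-5 GB and 90390 bit = 1.129875 × 10^-5 GB.
6.637568 × 10^-5 − 1.129875 × 10^-5 ≈ 5.508 × 10^-5 GB.

5.508 × 10^-5 gigabytes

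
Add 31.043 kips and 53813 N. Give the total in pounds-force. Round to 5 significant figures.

31.043 kip = 31043.0 lbf and 53813 N = 12097.6 lbf.
31043.0 + 12097.6 ≈ 43141 lbf.

43141 lbf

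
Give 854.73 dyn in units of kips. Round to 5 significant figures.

1 dyn = 2.24809e-9 kip.
854.73 × 2.24809e-9 ≈ 1.9215e-6 kip.

1.9215e-6 kip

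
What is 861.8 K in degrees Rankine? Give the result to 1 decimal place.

°R = K × 9/5.
Applying the formula gives 1551.2 °R.

1551.2 °R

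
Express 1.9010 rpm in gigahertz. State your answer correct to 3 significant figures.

1 rpm = 1.66667 × 10^-11 GHz.
Then 1.9010 × 1.66667 × 10^-11 ≈ 3.17 × 10^-11 GHz.

3.17 × 10^-11 GHz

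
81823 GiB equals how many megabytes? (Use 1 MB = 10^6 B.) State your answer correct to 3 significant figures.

8.79e+7 MB

1 gibibyte = 1073.74 MB.
Then 81823 × 1073.74 ≈ 8.79e+7 MB.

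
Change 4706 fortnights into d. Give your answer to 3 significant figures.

1 fortnight = 14.0000 d.
So 4706 × 14.0000 ≈ 65900 d.

65900 days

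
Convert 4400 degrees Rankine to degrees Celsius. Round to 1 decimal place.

°R = (°C + 273.15) × 9/5.
Applying the formula gives 2171.3 °C.

2171.3 degrees Celsius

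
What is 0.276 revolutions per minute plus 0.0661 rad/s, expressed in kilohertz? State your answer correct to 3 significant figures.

0.276 rpm = 4.60000 × 10^-6 kHz and 0.0661 rad/s = 1.05201 × 10^-5 kHz.
4.60000 × 10^-6 + 1.05201 × 10^-5 ≈ 1.51 × 10^-5 kHz.

1.51 × 10^-5 kHz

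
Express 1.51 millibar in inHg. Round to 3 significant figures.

1 mbar = 0.0295300 inches of mercury.
So 1.51 × 0.0295300 ≈ 0.0446 inHg.

0.0446 inches of mercury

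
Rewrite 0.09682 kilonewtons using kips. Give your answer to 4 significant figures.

1 kN = 0.224809 kips.
So 0.09682 × 0.224809 ≈ 0.02177 kip.

0.02177 kips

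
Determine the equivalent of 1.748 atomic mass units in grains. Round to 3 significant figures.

1 u = 2.56260e-23 gr.
Thus 1.748 × 2.56260e-23 ≈ 4.48e-23 gr.

4.48e-23 gr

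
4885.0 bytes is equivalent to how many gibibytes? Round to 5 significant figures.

1 byte = 9.31323 × 10^-10 GiB.
Then 4885.0 × 9.31323 × 10^-10 ≈ 4.5495 × 10^-6 GiB.

4.5495 × 10^-6 gibibytes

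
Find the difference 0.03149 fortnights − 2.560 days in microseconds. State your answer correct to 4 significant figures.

-1.831e+11 microseconds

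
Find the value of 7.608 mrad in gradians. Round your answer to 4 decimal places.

0.4843 gradians

1 mrad = 0.0636620 grad.
Thus 7.608 × 0.0636620 ≈ 0.4843 grad.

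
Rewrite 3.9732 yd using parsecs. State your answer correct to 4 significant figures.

1.177 × 10^-16 pc

1 yard = 2.96337 × 10^-17 parsecs.
Then 3.9732 × 2.96337 × 10^-17 ≈ 1.177 × 10^-16 pc.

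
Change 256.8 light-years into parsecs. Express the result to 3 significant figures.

78.7 parsecs

1 ly = 0.306601 pc.
256.8 × 0.306601 ≈ 78.7 pc.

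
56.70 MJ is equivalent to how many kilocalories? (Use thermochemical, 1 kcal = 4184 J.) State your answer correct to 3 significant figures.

13600 kilocalories

1 megajoule = 239.006 kcal.
Then 56.70 × 239.006 ≈ 13600 kcal.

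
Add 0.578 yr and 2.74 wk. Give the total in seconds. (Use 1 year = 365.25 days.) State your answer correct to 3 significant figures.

0.578 yr = 1.82403 × 10^7 s and 2.74 wk = 1.65715 × 10^6 s.
1.82403 × 10^7 + 1.65715 × 10^6 ≈ 1.99 × 10^7 s.

1.99 × 10^7 seconds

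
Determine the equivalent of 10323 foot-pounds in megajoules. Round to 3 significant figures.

1 foot-pound = 1.35582 × 10^-6 MJ.
10323 × 1.35582 × 10^-6 ≈ 0.0140 MJ.

0.0140 megajoules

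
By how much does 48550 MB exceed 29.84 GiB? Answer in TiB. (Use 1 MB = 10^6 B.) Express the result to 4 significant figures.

48550 MB = 0.0441560 TiB and 29.84 GiB = 0.0291406 TiB.
0.0441560 − 0.0291406 ≈ 0.01502 TiB.

0.01502 TiB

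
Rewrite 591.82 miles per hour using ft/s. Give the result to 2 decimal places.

868.00 ft/s

1 mile per hour = 1.46667 feet per second.
591.82 × 1.46667 ≈ 868.00 ft/s.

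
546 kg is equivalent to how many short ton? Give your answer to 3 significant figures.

0.602 short ton

1 kg = 0.00110231 short tons.
Thus 546 × 0.00110231 ≈ 0.602 short ton.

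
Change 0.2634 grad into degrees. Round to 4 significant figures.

0.2371 °

1 grad = 0.900000 degrees.
So 0.2634 × 0.900000 ≈ 0.2371 °.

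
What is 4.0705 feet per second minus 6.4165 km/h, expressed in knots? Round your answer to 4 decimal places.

-1.0529 kn

4.0705 ft/s = 2.41171 kn and 6.4165 km/h = 3.46463 kn.
2.41171 − 3.46463 ≈ -1.0529 kn.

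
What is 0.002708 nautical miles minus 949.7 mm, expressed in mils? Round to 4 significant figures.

0.002708 nmi = 197449 mil and 949.7 mm = 37389.8 mil.
197449 − 37389.8 ≈ 160100 mil.

160100 mils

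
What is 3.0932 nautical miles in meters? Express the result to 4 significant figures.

1 nautical mile = 1852.00 m.
3.0932 × 1852.00 ≈ 5729 m.

5729 m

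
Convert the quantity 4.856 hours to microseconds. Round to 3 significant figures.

1.75 × 10^10 μs

1 hour = 3.60000 × 10^9 microseconds.
Then 4.856 × 3.60000 × 10^9 ≈ 1.75 × 10^10 μs.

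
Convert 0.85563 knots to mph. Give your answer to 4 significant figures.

1 kn = 1.15078 miles per hour.
So 0.85563 × 1.15078 ≈ 0.9846 mph.

0.9846 miles per hour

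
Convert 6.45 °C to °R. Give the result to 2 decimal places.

°R = (°C + 273.15) × 9/5.
Applying the formula gives 503.28 °R.

503.28 degrees Rankine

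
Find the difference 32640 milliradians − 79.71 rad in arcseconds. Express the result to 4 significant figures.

-9.709 × 10^6 arcseconds

32640 mrad = 6.73248 × 10^6 arcsec and 79.71 rad = 1.64414 × 10^7 arcsec.
6.73248 × 10^6 − 1.64414 × 10^7 ≈ -9.709 × 10^6 arcsec.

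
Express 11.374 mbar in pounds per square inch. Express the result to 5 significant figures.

0.16497 psi

1 millibar = 0.0145038 psi.
So 11.374 × 0.0145038 ≈ 0.16497 psi.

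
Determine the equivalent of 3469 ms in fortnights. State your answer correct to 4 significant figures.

1 millisecond = 8.26720 × 10^-10 fortnights.
Thus 3469 × 8.26720 × 10^-10 ≈ 2.868 × 10^-6 fortnight.

2.868 × 10^-6 fortnight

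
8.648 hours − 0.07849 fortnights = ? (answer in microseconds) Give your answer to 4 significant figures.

-6.381e+10 μs

8.648 h = 3.11328e+10 μs and 0.07849 fortnight = 9.49415e+10 μs.
3.11328e+10 − 9.49415e+10 ≈ -6.381e+10 μs.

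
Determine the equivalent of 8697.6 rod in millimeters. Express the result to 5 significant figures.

1 rod = 5029.20 millimeters.
8697.6 × 5029.20 ≈ 4.3742 × 10^7 mm.

4.3742 × 10^7 mm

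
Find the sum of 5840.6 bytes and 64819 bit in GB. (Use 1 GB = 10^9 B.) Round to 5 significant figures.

5840.6 B = 5.840600 × 10^-6 GB and 64819 bit = 8.102375 × 10^-6 GB.
5.840600 × 10^-6 + 8.102375 × 10^-6 ≈ 1.3943 × 10^-5 GB.

1.3943 × 10^-5 GB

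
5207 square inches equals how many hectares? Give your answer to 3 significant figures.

0.000336 ha

1 square inch = 6.45160 × 10^-8 hectares.
So 5207 × 6.45160 × 10^-8 ≈ 0.000336 ha.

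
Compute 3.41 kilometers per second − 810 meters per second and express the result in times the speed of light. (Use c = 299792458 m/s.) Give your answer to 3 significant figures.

8.67e-6 times the speed of light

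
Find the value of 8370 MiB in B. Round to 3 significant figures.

1 MiB = 1.04858e+6 bytes.
Thus 8370 × 1.04858e+6 ≈ 8.78e+9 B.

8.78e+9 B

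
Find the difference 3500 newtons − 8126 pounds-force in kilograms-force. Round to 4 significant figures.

3500 N = 356.901 kgf and 8126 lbf = 3685.89 kgf.
356.901 − 3685.89 ≈ -3329 kgf.

-3329 kgf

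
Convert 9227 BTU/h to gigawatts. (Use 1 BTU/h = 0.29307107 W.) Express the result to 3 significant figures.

2.70 × 10^-6 gigawatts

1 BTU per hour = 2.93071 × 10^-10 gigawatts.
9227 × 2.93071 × 10^-10 ≈ 2.70 × 10^-6 GW.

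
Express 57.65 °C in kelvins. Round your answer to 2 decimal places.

330.80 K

K = °C + 273.15.
Applying the formula gives 330.80 K.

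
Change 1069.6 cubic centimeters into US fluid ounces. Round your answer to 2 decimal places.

36.17 US fl oz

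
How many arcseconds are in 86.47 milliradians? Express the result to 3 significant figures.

17800 arcsec

1 milliradian = 206.265 arcseconds.
So 86.47 × 206.265 ≈ 17800 arcsec.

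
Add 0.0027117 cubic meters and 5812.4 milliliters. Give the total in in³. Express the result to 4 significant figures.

520.2 cubic inches

0.0027117 m³ = 165.478 in³ and 5812.4 mL = 354.694 in³.
165.478 + 354.694 ≈ 520.2 in³.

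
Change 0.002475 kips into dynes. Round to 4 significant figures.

1.101 × 10^6 dynes

1 kip = 4.44822 × 10^8 dyn.
Then 0.002475 × 4.44822 × 10^8 ≈ 1.101 × 10^6 dyn.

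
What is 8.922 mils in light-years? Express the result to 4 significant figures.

2.395e-20 light-years

1 mil = 2.68478e-21 ly.
Then 8.922 × 2.68478e-21 ≈ 2.395e-20 ly.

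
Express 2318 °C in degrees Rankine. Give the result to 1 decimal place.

4664.1 °R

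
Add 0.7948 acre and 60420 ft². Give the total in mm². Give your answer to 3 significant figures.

0.7948 acre = 3.21644e+9 mm² and 60420 ft² = 5.61320e+9 mm².
3.21644e+9 + 5.61320e+9 ≈ 8.83e+9 mm².

8.83e+9 mm²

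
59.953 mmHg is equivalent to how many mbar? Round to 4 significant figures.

1 mmHg = 1.33322 mbar.
59.953 × 1.33322 ≈ 79.93 mbar.

79.93 millibar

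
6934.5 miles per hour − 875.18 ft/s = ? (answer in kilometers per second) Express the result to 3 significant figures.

2.83 km/s

6934.5 mph = 3.10000 km/s and 875.18 ft/s = 0.266755 km/s.
3.10000 − 0.266755 ≈ 2.83 km/s.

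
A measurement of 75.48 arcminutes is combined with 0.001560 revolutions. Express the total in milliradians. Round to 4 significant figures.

31.76 mrad

75.48 arcmin = 21.9562 mrad and 0.001560 rev = 9.80177 mrad.
21.9562 + 9.80177 ≈ 31.76 mrad.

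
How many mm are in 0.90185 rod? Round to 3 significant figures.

4540 mm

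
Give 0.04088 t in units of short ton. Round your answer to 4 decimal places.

1 t = 1.10231 short ton.
Then 0.04088 × 1.10231 ≈ 0.0451 short ton.

0.0451 short ton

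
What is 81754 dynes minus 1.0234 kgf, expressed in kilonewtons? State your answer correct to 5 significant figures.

81754 dyn = 0.000817540 kN and 1.0234 kgf = 0.0100361 kN.
0.000817540 − 0.0100361 ≈ -0.0092186 kN.

-0.0092186 kilonewtons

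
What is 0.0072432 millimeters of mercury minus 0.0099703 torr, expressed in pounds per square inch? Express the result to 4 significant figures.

0.0072432 mmHg = 0.000140060 psi and 0.0099703 torr = 0.000192793 psi.
0.000140060 − 0.000192793 ≈ -5.273e-5 psi.

-5.273e-5 psi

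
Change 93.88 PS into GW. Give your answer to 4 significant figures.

1 PS = 7.35499 × 10^-7 GW.
Thus 93.88 × 7.35499 × 10^-7 ≈ 6.905 × 10^-5 GW.

6.905 × 10^-5 GW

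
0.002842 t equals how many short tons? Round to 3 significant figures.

0.00313 short tons

1 metric ton = 1.10231 short tons.
0.002842 × 1.10231 ≈ 0.00313 short ton.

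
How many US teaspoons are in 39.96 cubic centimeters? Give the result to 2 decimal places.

1 cubic centimeter = 0.202884 US teaspoons.
Then 39.96 × 0.202884 ≈ 8.11 US tsp.

8.11 US teaspoons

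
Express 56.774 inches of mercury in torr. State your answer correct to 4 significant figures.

1 inch of mercury = 25.4000 torr.
So 56.774 × 25.4000 ≈ 1442 torr.

1442 torr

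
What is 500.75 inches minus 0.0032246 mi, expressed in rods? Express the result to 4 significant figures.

500.75 in = 2.52904 rod and 0.0032246 mi = 1.03187 rod.
2.52904 − 1.03187 ≈ 1.497 rod.

1.497 rod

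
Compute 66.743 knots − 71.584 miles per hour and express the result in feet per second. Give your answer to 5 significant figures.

66.743 kn = 112.6495 ft/s and 71.584 mph = 104.9899 ft/s.
112.6495 − 104.9899 ≈ 7.6596 ft/s.

7.6596 feet per second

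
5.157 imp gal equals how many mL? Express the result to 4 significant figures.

1 imperial gallon = 4546.09 milliliters.
Then 5.157 × 4546.09 ≈ 23440 mL.

23440 milliliters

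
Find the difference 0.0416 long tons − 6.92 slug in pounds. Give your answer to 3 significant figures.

-129 lb

0.0416 long ton = 93.1840 lb and 6.92 slug = 222.644 lb.
93.1840 − 222.644 ≈ -129 lb.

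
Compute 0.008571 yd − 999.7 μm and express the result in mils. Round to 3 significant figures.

269 mils

0.008571 yd = 308.556 mil and 999.7 μm = 39.3583 mil.
308.556 − 39.3583 ≈ 269 mil.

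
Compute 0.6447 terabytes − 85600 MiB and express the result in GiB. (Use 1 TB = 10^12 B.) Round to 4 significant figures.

516.8 gibibytes

0.6447 TB = 600.4237 GiB and 85600 MiB = 83.59375 GiB.
600.4237 − 83.59375 ≈ 516.8 GiB.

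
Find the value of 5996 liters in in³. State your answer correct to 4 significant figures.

365900 in³

1 L = 61.0237 in³.
Then 5996 × 61.0237 ≈ 365900 in³.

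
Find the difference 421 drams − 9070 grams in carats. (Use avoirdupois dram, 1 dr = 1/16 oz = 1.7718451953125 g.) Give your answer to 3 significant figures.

-41600 carats

421 dr = 3729.73 ct and 9070 g = 45350.0 ct.
3729.73 − 45350.0 ≈ -41600 ct.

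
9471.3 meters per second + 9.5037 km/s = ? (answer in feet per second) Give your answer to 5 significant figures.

9471.3 m/s = 31073.8 ft/s and 9.5037 km/s = 31180.1 ft/s.
31073.8 + 31180.1 ≈ 62254 ft/s.

62254 ft/s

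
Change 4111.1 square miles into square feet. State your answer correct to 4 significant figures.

1.146e+11 ft²

1 square mile = 2.78784e+7 square feet.
Thus 4111.1 × 2.78784e+7 ≈ 1.146e+11 ft².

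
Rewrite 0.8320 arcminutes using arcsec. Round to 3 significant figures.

49.9 arcsec

1 arcminute = 60.0000 arcseconds.
0.8320 × 60.0000 ≈ 49.9 arcsec.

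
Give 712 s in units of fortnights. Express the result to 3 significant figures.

0.000589 fortnight

1 s = 8.26720e-7 fortnight.
Then 712 × 8.26720e-7 ≈ 0.000589 fortnight.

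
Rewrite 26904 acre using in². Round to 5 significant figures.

1 acre = 6.27264e+6 square inches.
Then 26904 × 6.27264e+6 ≈ 1.6876e+11 in².

1.6876e+11 in²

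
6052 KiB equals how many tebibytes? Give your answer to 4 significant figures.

1 kibibyte = 9.31323e-10 tebibytes.
Thus 6052 × 9.31323e-10 ≈ 5.636e-6 TiB.

5.636e-6 TiB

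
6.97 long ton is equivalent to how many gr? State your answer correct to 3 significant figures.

1.09e+8 gr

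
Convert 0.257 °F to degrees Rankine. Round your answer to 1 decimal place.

459.9 degrees Rankine

°R = °F + 459.67.
Applying the formula gives 459.9 °R.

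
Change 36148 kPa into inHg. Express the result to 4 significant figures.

1 kPa = 0.295300 inches of mercury.
Thus 36148 × 0.295300 ≈ 10670 inHg.

10670 inches of mercury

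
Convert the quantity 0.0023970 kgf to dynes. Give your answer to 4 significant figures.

1 kgf = 980665 dynes.
Thus 0.0023970 × 980665 ≈ 2351 dyn.

2351 dynes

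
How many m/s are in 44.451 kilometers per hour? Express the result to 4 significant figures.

1 kilometer per hour = 0.277778 meters per second.
Then 44.451 × 0.277778 ≈ 12.35 m/s.

12.35 meters per second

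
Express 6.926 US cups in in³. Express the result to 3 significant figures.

100 in³

1 US cup = 14.4375 cubic inches.
6.926 × 14.4375 ≈ 100 in³.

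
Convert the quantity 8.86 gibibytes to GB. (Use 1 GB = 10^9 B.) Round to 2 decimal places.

9.51 GB

1 gibibyte = 1.07374 GB.
Then 8.86 × 1.07374 ≈ 9.51 GB.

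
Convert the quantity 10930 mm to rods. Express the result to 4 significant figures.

2.173 rod

1 mm = 0.000198839 rod.
So 10930 × 0.000198839 ≈ 2.173 rod.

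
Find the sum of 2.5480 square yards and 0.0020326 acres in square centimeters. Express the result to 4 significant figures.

2.5480 yd² = 21304.5 cm² and 0.0020326 acre = 82256.4 cm².
21304.5 + 82256.4 ≈ 103600 cm².

103600 cm²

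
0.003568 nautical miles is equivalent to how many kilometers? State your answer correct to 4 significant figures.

0.006608 km

1 nmi = 1.85200 km.
Then 0.003568 × 1.85200 ≈ 0.006608 km.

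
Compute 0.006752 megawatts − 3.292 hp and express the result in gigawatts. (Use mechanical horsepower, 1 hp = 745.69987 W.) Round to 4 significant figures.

4.297 × 10^-6 GW

0.006752 MW = 6.75200 × 10^-6 GW and 3.292 hp = 2.45484 × 10^-6 GW.
6.75200 × 10^-6 − 2.45484 × 10^-6 ≈ 4.297 × 10^-6 GW.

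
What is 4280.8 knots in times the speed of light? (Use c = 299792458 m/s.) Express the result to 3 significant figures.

7.35 × 10^-6 times the speed of light

1 knot = 1.71600 × 10^-9 times the speed of light.
Then 4280.8 × 1.71600 × 10^-9 ≈ 7.35 × 10^-6 c.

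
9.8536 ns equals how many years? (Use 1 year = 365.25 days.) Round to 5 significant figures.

1 nanosecond = 3.16881 × 10^-17 years.
So 9.8536 × 3.16881 × 10^-17 ≈ 3.1224 × 10^-16 yr.

3.1224 × 10^-16 years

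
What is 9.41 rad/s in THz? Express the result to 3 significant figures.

1 radian per second = 1.59155e-13 terahertz.
9.41 × 1.59155e-13 ≈ 1.50e-12 THz.

1.50e-12 THz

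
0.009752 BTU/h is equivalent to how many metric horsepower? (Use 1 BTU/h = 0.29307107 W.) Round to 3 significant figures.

1 BTU per hour = 0.000398466 metric horsepower.
So 0.009752 × 0.000398466 ≈ 3.89 × 10^-6 PS.

3.89 × 10^-6 PS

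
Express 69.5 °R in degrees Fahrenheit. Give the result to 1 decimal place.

°R = °F + 459.67.
Applying the formula gives -390.2 °F.

-390.2 °F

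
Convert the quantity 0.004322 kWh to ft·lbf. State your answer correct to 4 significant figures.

1 kWh = 2.65522e+6 ft·lbf.
Thus 0.004322 × 2.65522e+6 ≈ 11480 ft·lbf.

11480 foot-pounds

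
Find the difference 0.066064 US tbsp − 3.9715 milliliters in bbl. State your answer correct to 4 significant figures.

-1.884e-5 bbl

0.066064 US tbsp = 6.14435e-6 bbl and 3.9715 mL = 2.49800e-5 bbl.
6.14435e-6 − 2.49800e-5 ≈ -1.884e-5 bbl.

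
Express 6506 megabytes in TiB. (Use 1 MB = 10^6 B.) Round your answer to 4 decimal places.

1 MB = 9.09495e-7 tebibytes.
6506 × 9.09495e-7 ≈ 0.0059 TiB.

0.0059 TiB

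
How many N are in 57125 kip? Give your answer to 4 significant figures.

1 kip = 4448.22 N.
Then 57125 × 4448.22 ≈ 2.541e+8 N.

2.541e+8 newtons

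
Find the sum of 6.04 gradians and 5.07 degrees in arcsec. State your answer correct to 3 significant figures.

37800 arcseconds

6.04 grad = 19569.6 arcsec and 5.07 ° = 18252.0 arcsec.
19569.6 + 18252.0 ≈ 37800 arcsec.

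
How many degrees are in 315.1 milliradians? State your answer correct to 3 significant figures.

18.1 °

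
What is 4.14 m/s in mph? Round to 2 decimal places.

9.26 mph

1 meter per second = 2.23694 mph.
Thus 4.14 × 2.23694 ≈ 9.26 mph.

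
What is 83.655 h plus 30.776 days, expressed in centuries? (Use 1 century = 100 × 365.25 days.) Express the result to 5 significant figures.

83.655 h = 9.54312e-5 century and 30.776 d = 0.000842601 century.
9.54312e-5 + 0.000842601 ≈ 0.00093803 century.

0.00093803 centuries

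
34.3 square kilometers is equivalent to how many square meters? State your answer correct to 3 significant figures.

3.43 × 10^7 square meters

1 km² = 1.00000 × 10^6 square meters.
34.3 × 1.00000 × 10^6 ≈ 3.43 × 10^7 m².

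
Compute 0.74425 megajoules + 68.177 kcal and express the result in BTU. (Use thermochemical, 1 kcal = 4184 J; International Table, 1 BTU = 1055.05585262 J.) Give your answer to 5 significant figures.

975.78 BTU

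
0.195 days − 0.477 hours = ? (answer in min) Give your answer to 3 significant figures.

0.195 d = 280.800 min and 0.477 h = 28.6200 min.
280.800 − 28.6200 ≈ 252 min.

252 minutes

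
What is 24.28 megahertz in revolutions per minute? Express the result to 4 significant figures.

1.457e+9 rpm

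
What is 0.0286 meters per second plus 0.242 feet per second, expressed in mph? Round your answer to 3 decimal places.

0.229 mph

0.0286 m/s = 0.0639764 mph and 0.242 ft/s = 0.165000 mph.
0.0639764 + 0.165000 ≈ 0.229 mph.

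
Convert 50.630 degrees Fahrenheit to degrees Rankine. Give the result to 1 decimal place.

510.3 °R

°R = °F + 459.67.
Applying the formula gives 510.3 °R.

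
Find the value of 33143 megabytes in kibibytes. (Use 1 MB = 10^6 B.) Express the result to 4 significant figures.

3.237e+7 KiB

1 MB = 976.5625 kibibytes.
So 33143 × 976.5625 ≈ 3.237e+7 KiB.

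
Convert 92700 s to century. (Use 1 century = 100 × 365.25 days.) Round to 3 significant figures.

2.94 × 10^-5 century

1 s = 3.16881 × 10^-10 century.
92700 × 3.16881 × 10^-10 ≈ 2.94 × 10^-5 century.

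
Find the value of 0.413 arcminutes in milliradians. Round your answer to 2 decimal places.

0.12 mrad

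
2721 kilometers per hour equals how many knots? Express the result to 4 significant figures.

1469 kn

1 kilometer per hour = 0.539957 kn.
So 2721 × 0.539957 ≈ 1469 kn.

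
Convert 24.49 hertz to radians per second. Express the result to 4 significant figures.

153.9 radians per second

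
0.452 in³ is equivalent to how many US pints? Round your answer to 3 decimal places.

0.016 US pt

1 in³ = 0.0346320 US pints.
Then 0.452 × 0.0346320 ≈ 0.016 US pt.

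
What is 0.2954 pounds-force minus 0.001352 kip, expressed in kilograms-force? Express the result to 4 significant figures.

-0.4793 kgf

0.2954 lbf = 0.133991 kgf and 0.001352 kip = 0.613257 kgf.
0.133991 − 0.613257 ≈ -0.4793 kgf.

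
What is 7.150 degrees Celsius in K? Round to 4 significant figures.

280.3 K

K = °C + 273.15.
Applying the formula gives 280.3 K.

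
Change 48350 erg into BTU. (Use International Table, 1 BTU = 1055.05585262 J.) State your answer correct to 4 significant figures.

4.583 × 10^-6 BTU

1 erg = 9.47817 × 10^-11 BTU.
48350 × 9.47817 × 10^-11 ≈ 4.583 × 10^-6 BTU.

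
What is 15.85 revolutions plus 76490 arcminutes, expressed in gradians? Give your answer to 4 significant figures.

15.85 rev = 6340.00 grad and 76490 arcmin = 1416.48 grad.
6340.00 + 1416.48 ≈ 7756 grad.

7756 grad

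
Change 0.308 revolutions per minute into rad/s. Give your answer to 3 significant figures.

1 revolution per minute = 0.104720 radians per second.
Thus 0.308 × 0.104720 ≈ 0.0323 rad/s.

0.0323 radians per second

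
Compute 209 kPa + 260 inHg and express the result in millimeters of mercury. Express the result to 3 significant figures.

8170 mmHg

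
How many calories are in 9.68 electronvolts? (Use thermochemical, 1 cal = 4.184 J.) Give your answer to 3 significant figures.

1 eV = 3.82929e-20 calories.
So 9.68 × 3.82929e-20 ≈ 3.71e-19 cal.

3.71e-19 cal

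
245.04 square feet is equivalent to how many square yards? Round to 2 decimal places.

1 square foot = 0.111111 square yards.
So 245.04 × 0.111111 ≈ 27.23 yd².

27.23 yd²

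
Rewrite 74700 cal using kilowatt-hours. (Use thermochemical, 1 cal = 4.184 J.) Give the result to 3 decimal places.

0.087 kWh

1 cal = 1.16222e-6 kilowatt-hours.
So 74700 × 1.16222e-6 ≈ 0.087 kWh.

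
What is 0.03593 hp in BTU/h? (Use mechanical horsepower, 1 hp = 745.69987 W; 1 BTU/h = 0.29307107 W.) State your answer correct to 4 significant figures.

91.42 BTU per hour

1 hp = 2544.43 BTU/h.
0.03593 × 2544.43 ≈ 91.42 BTU/h.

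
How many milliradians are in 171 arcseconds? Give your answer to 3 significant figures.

0.829 milliradians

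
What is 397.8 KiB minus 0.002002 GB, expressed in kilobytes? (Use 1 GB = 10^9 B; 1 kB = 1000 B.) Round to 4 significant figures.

-1595 kB

397.8 KiB = 407.347 kB and 0.002002 GB = 2002.00 kB.
407.347 − 2002.00 ≈ -1595 kB.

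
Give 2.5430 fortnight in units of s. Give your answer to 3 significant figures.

3.08 × 10^6 s

1 fortnight = 1.20960 × 10^6 seconds.
Then 2.5430 × 1.20960 × 10^6 ≈ 3.08 × 10^6 s.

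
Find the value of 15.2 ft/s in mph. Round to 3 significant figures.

1 foot per second = 0.681818 mph.
So 15.2 × 0.681818 ≈ 10.4 mph.

10.4 mph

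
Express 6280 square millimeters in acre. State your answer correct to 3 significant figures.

1.55 × 10^-6 acres

1 square millimeter = 2.47105 × 10^-10 acres.
So 6280 × 2.47105 × 10^-10 ≈ 1.55 × 10^-6 acre.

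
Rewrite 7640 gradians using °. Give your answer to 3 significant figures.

1 gradian = 0.900000 degrees.
7640 × 0.900000 ≈ 6880 °.

6880 °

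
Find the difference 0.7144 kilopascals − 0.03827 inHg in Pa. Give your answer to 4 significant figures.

584.8 Pa

0.7144 kPa = 714.400 Pa and 0.03827 inHg = 129.597 Pa.
714.400 − 129.597 ≈ 584.8 Pa.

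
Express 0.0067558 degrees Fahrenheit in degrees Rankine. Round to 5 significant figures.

°R = °F + 459.67.
Applying the formula gives 459.68 °R.

459.68 °R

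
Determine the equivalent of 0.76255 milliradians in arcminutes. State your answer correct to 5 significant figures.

1 mrad = 3.43775 arcmin.
So 0.76255 × 3.43775 ≈ 2.6215 arcmin.

2.6215 arcmin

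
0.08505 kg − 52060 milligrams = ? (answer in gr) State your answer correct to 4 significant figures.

0.08505 kg = 1312.52 gr and 52060 mg = 803.409 gr.
1312.52 − 803.409 ≈ 509.1 gr.

509.1 gr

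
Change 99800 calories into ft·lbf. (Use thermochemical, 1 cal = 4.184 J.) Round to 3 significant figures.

308000 ft·lbf

1 calorie = 3.08596 ft·lbf.
99800 × 3.08596 ≈ 308000 ft·lbf.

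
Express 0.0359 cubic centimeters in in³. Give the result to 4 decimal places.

0.0022 in³

1 cm³ = 0.0610237 cubic inches.
Thus 0.0359 × 0.0610237 ≈ 0.0022 in³.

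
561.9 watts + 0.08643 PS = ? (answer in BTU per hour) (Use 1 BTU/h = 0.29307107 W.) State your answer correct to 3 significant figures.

2130 BTU/h

561.9 W = 1917.28 BTU/h and 0.08643 PS = 216.907 BTU/h.
1917.28 + 216.907 ≈ 2130 BTU/h.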